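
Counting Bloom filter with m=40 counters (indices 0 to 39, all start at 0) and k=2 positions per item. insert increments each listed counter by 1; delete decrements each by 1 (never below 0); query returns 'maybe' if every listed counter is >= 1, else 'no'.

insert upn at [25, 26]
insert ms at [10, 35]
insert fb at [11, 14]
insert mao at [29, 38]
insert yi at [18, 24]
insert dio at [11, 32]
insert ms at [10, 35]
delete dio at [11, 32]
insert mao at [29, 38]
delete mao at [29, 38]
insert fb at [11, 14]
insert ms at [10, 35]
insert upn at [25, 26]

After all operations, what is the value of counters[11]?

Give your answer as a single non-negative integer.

Step 1: insert upn at [25, 26] -> counters=[0,0,0,0,0,0,0,0,0,0,0,0,0,0,0,0,0,0,0,0,0,0,0,0,0,1,1,0,0,0,0,0,0,0,0,0,0,0,0,0]
Step 2: insert ms at [10, 35] -> counters=[0,0,0,0,0,0,0,0,0,0,1,0,0,0,0,0,0,0,0,0,0,0,0,0,0,1,1,0,0,0,0,0,0,0,0,1,0,0,0,0]
Step 3: insert fb at [11, 14] -> counters=[0,0,0,0,0,0,0,0,0,0,1,1,0,0,1,0,0,0,0,0,0,0,0,0,0,1,1,0,0,0,0,0,0,0,0,1,0,0,0,0]
Step 4: insert mao at [29, 38] -> counters=[0,0,0,0,0,0,0,0,0,0,1,1,0,0,1,0,0,0,0,0,0,0,0,0,0,1,1,0,0,1,0,0,0,0,0,1,0,0,1,0]
Step 5: insert yi at [18, 24] -> counters=[0,0,0,0,0,0,0,0,0,0,1,1,0,0,1,0,0,0,1,0,0,0,0,0,1,1,1,0,0,1,0,0,0,0,0,1,0,0,1,0]
Step 6: insert dio at [11, 32] -> counters=[0,0,0,0,0,0,0,0,0,0,1,2,0,0,1,0,0,0,1,0,0,0,0,0,1,1,1,0,0,1,0,0,1,0,0,1,0,0,1,0]
Step 7: insert ms at [10, 35] -> counters=[0,0,0,0,0,0,0,0,0,0,2,2,0,0,1,0,0,0,1,0,0,0,0,0,1,1,1,0,0,1,0,0,1,0,0,2,0,0,1,0]
Step 8: delete dio at [11, 32] -> counters=[0,0,0,0,0,0,0,0,0,0,2,1,0,0,1,0,0,0,1,0,0,0,0,0,1,1,1,0,0,1,0,0,0,0,0,2,0,0,1,0]
Step 9: insert mao at [29, 38] -> counters=[0,0,0,0,0,0,0,0,0,0,2,1,0,0,1,0,0,0,1,0,0,0,0,0,1,1,1,0,0,2,0,0,0,0,0,2,0,0,2,0]
Step 10: delete mao at [29, 38] -> counters=[0,0,0,0,0,0,0,0,0,0,2,1,0,0,1,0,0,0,1,0,0,0,0,0,1,1,1,0,0,1,0,0,0,0,0,2,0,0,1,0]
Step 11: insert fb at [11, 14] -> counters=[0,0,0,0,0,0,0,0,0,0,2,2,0,0,2,0,0,0,1,0,0,0,0,0,1,1,1,0,0,1,0,0,0,0,0,2,0,0,1,0]
Step 12: insert ms at [10, 35] -> counters=[0,0,0,0,0,0,0,0,0,0,3,2,0,0,2,0,0,0,1,0,0,0,0,0,1,1,1,0,0,1,0,0,0,0,0,3,0,0,1,0]
Step 13: insert upn at [25, 26] -> counters=[0,0,0,0,0,0,0,0,0,0,3,2,0,0,2,0,0,0,1,0,0,0,0,0,1,2,2,0,0,1,0,0,0,0,0,3,0,0,1,0]
Final counters=[0,0,0,0,0,0,0,0,0,0,3,2,0,0,2,0,0,0,1,0,0,0,0,0,1,2,2,0,0,1,0,0,0,0,0,3,0,0,1,0] -> counters[11]=2

Answer: 2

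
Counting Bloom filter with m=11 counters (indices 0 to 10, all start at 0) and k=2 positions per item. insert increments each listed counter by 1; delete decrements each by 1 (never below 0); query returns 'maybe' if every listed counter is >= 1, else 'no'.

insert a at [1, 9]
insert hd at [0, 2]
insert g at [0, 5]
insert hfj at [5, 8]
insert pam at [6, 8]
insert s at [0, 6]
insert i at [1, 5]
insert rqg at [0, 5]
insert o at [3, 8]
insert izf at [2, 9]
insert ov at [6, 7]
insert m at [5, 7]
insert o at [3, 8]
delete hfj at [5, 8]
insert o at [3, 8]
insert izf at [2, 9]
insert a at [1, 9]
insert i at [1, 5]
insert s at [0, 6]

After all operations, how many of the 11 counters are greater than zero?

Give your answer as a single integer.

Answer: 9

Derivation:
Step 1: insert a at [1, 9] -> counters=[0,1,0,0,0,0,0,0,0,1,0]
Step 2: insert hd at [0, 2] -> counters=[1,1,1,0,0,0,0,0,0,1,0]
Step 3: insert g at [0, 5] -> counters=[2,1,1,0,0,1,0,0,0,1,0]
Step 4: insert hfj at [5, 8] -> counters=[2,1,1,0,0,2,0,0,1,1,0]
Step 5: insert pam at [6, 8] -> counters=[2,1,1,0,0,2,1,0,2,1,0]
Step 6: insert s at [0, 6] -> counters=[3,1,1,0,0,2,2,0,2,1,0]
Step 7: insert i at [1, 5] -> counters=[3,2,1,0,0,3,2,0,2,1,0]
Step 8: insert rqg at [0, 5] -> counters=[4,2,1,0,0,4,2,0,2,1,0]
Step 9: insert o at [3, 8] -> counters=[4,2,1,1,0,4,2,0,3,1,0]
Step 10: insert izf at [2, 9] -> counters=[4,2,2,1,0,4,2,0,3,2,0]
Step 11: insert ov at [6, 7] -> counters=[4,2,2,1,0,4,3,1,3,2,0]
Step 12: insert m at [5, 7] -> counters=[4,2,2,1,0,5,3,2,3,2,0]
Step 13: insert o at [3, 8] -> counters=[4,2,2,2,0,5,3,2,4,2,0]
Step 14: delete hfj at [5, 8] -> counters=[4,2,2,2,0,4,3,2,3,2,0]
Step 15: insert o at [3, 8] -> counters=[4,2,2,3,0,4,3,2,4,2,0]
Step 16: insert izf at [2, 9] -> counters=[4,2,3,3,0,4,3,2,4,3,0]
Step 17: insert a at [1, 9] -> counters=[4,3,3,3,0,4,3,2,4,4,0]
Step 18: insert i at [1, 5] -> counters=[4,4,3,3,0,5,3,2,4,4,0]
Step 19: insert s at [0, 6] -> counters=[5,4,3,3,0,5,4,2,4,4,0]
Final counters=[5,4,3,3,0,5,4,2,4,4,0] -> 9 nonzero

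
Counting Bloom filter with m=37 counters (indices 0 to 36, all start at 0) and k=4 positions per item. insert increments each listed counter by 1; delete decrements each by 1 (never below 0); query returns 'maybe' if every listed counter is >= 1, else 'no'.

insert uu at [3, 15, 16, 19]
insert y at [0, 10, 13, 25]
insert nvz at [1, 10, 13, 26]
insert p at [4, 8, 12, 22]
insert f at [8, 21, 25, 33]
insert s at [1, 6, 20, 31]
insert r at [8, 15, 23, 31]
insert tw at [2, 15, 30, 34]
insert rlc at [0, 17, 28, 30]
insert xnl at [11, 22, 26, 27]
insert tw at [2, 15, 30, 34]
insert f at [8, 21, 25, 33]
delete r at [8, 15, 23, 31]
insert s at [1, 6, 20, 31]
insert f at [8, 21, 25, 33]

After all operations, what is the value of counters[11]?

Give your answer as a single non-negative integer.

Answer: 1

Derivation:
Step 1: insert uu at [3, 15, 16, 19] -> counters=[0,0,0,1,0,0,0,0,0,0,0,0,0,0,0,1,1,0,0,1,0,0,0,0,0,0,0,0,0,0,0,0,0,0,0,0,0]
Step 2: insert y at [0, 10, 13, 25] -> counters=[1,0,0,1,0,0,0,0,0,0,1,0,0,1,0,1,1,0,0,1,0,0,0,0,0,1,0,0,0,0,0,0,0,0,0,0,0]
Step 3: insert nvz at [1, 10, 13, 26] -> counters=[1,1,0,1,0,0,0,0,0,0,2,0,0,2,0,1,1,0,0,1,0,0,0,0,0,1,1,0,0,0,0,0,0,0,0,0,0]
Step 4: insert p at [4, 8, 12, 22] -> counters=[1,1,0,1,1,0,0,0,1,0,2,0,1,2,0,1,1,0,0,1,0,0,1,0,0,1,1,0,0,0,0,0,0,0,0,0,0]
Step 5: insert f at [8, 21, 25, 33] -> counters=[1,1,0,1,1,0,0,0,2,0,2,0,1,2,0,1,1,0,0,1,0,1,1,0,0,2,1,0,0,0,0,0,0,1,0,0,0]
Step 6: insert s at [1, 6, 20, 31] -> counters=[1,2,0,1,1,0,1,0,2,0,2,0,1,2,0,1,1,0,0,1,1,1,1,0,0,2,1,0,0,0,0,1,0,1,0,0,0]
Step 7: insert r at [8, 15, 23, 31] -> counters=[1,2,0,1,1,0,1,0,3,0,2,0,1,2,0,2,1,0,0,1,1,1,1,1,0,2,1,0,0,0,0,2,0,1,0,0,0]
Step 8: insert tw at [2, 15, 30, 34] -> counters=[1,2,1,1,1,0,1,0,3,0,2,0,1,2,0,3,1,0,0,1,1,1,1,1,0,2,1,0,0,0,1,2,0,1,1,0,0]
Step 9: insert rlc at [0, 17, 28, 30] -> counters=[2,2,1,1,1,0,1,0,3,0,2,0,1,2,0,3,1,1,0,1,1,1,1,1,0,2,1,0,1,0,2,2,0,1,1,0,0]
Step 10: insert xnl at [11, 22, 26, 27] -> counters=[2,2,1,1,1,0,1,0,3,0,2,1,1,2,0,3,1,1,0,1,1,1,2,1,0,2,2,1,1,0,2,2,0,1,1,0,0]
Step 11: insert tw at [2, 15, 30, 34] -> counters=[2,2,2,1,1,0,1,0,3,0,2,1,1,2,0,4,1,1,0,1,1,1,2,1,0,2,2,1,1,0,3,2,0,1,2,0,0]
Step 12: insert f at [8, 21, 25, 33] -> counters=[2,2,2,1,1,0,1,0,4,0,2,1,1,2,0,4,1,1,0,1,1,2,2,1,0,3,2,1,1,0,3,2,0,2,2,0,0]
Step 13: delete r at [8, 15, 23, 31] -> counters=[2,2,2,1,1,0,1,0,3,0,2,1,1,2,0,3,1,1,0,1,1,2,2,0,0,3,2,1,1,0,3,1,0,2,2,0,0]
Step 14: insert s at [1, 6, 20, 31] -> counters=[2,3,2,1,1,0,2,0,3,0,2,1,1,2,0,3,1,1,0,1,2,2,2,0,0,3,2,1,1,0,3,2,0,2,2,0,0]
Step 15: insert f at [8, 21, 25, 33] -> counters=[2,3,2,1,1,0,2,0,4,0,2,1,1,2,0,3,1,1,0,1,2,3,2,0,0,4,2,1,1,0,3,2,0,3,2,0,0]
Final counters=[2,3,2,1,1,0,2,0,4,0,2,1,1,2,0,3,1,1,0,1,2,3,2,0,0,4,2,1,1,0,3,2,0,3,2,0,0] -> counters[11]=1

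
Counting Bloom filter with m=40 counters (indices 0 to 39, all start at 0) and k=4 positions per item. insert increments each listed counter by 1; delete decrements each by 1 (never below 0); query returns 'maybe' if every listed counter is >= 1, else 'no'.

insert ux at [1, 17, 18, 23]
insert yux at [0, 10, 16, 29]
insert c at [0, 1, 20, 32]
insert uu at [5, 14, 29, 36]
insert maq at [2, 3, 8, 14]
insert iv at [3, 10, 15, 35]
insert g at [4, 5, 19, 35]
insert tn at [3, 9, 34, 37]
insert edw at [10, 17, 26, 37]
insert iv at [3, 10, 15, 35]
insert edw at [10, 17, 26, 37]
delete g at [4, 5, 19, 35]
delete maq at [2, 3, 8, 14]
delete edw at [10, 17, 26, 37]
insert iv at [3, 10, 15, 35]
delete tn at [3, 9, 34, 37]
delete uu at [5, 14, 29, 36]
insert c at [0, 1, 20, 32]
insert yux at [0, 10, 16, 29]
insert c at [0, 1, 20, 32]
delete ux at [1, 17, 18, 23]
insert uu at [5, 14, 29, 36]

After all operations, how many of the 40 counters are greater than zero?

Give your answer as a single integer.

Answer: 16

Derivation:
Step 1: insert ux at [1, 17, 18, 23] -> counters=[0,1,0,0,0,0,0,0,0,0,0,0,0,0,0,0,0,1,1,0,0,0,0,1,0,0,0,0,0,0,0,0,0,0,0,0,0,0,0,0]
Step 2: insert yux at [0, 10, 16, 29] -> counters=[1,1,0,0,0,0,0,0,0,0,1,0,0,0,0,0,1,1,1,0,0,0,0,1,0,0,0,0,0,1,0,0,0,0,0,0,0,0,0,0]
Step 3: insert c at [0, 1, 20, 32] -> counters=[2,2,0,0,0,0,0,0,0,0,1,0,0,0,0,0,1,1,1,0,1,0,0,1,0,0,0,0,0,1,0,0,1,0,0,0,0,0,0,0]
Step 4: insert uu at [5, 14, 29, 36] -> counters=[2,2,0,0,0,1,0,0,0,0,1,0,0,0,1,0,1,1,1,0,1,0,0,1,0,0,0,0,0,2,0,0,1,0,0,0,1,0,0,0]
Step 5: insert maq at [2, 3, 8, 14] -> counters=[2,2,1,1,0,1,0,0,1,0,1,0,0,0,2,0,1,1,1,0,1,0,0,1,0,0,0,0,0,2,0,0,1,0,0,0,1,0,0,0]
Step 6: insert iv at [3, 10, 15, 35] -> counters=[2,2,1,2,0,1,0,0,1,0,2,0,0,0,2,1,1,1,1,0,1,0,0,1,0,0,0,0,0,2,0,0,1,0,0,1,1,0,0,0]
Step 7: insert g at [4, 5, 19, 35] -> counters=[2,2,1,2,1,2,0,0,1,0,2,0,0,0,2,1,1,1,1,1,1,0,0,1,0,0,0,0,0,2,0,0,1,0,0,2,1,0,0,0]
Step 8: insert tn at [3, 9, 34, 37] -> counters=[2,2,1,3,1,2,0,0,1,1,2,0,0,0,2,1,1,1,1,1,1,0,0,1,0,0,0,0,0,2,0,0,1,0,1,2,1,1,0,0]
Step 9: insert edw at [10, 17, 26, 37] -> counters=[2,2,1,3,1,2,0,0,1,1,3,0,0,0,2,1,1,2,1,1,1,0,0,1,0,0,1,0,0,2,0,0,1,0,1,2,1,2,0,0]
Step 10: insert iv at [3, 10, 15, 35] -> counters=[2,2,1,4,1,2,0,0,1,1,4,0,0,0,2,2,1,2,1,1,1,0,0,1,0,0,1,0,0,2,0,0,1,0,1,3,1,2,0,0]
Step 11: insert edw at [10, 17, 26, 37] -> counters=[2,2,1,4,1,2,0,0,1,1,5,0,0,0,2,2,1,3,1,1,1,0,0,1,0,0,2,0,0,2,0,0,1,0,1,3,1,3,0,0]
Step 12: delete g at [4, 5, 19, 35] -> counters=[2,2,1,4,0,1,0,0,1,1,5,0,0,0,2,2,1,3,1,0,1,0,0,1,0,0,2,0,0,2,0,0,1,0,1,2,1,3,0,0]
Step 13: delete maq at [2, 3, 8, 14] -> counters=[2,2,0,3,0,1,0,0,0,1,5,0,0,0,1,2,1,3,1,0,1,0,0,1,0,0,2,0,0,2,0,0,1,0,1,2,1,3,0,0]
Step 14: delete edw at [10, 17, 26, 37] -> counters=[2,2,0,3,0,1,0,0,0,1,4,0,0,0,1,2,1,2,1,0,1,0,0,1,0,0,1,0,0,2,0,0,1,0,1,2,1,2,0,0]
Step 15: insert iv at [3, 10, 15, 35] -> counters=[2,2,0,4,0,1,0,0,0,1,5,0,0,0,1,3,1,2,1,0,1,0,0,1,0,0,1,0,0,2,0,0,1,0,1,3,1,2,0,0]
Step 16: delete tn at [3, 9, 34, 37] -> counters=[2,2,0,3,0,1,0,0,0,0,5,0,0,0,1,3,1,2,1,0,1,0,0,1,0,0,1,0,0,2,0,0,1,0,0,3,1,1,0,0]
Step 17: delete uu at [5, 14, 29, 36] -> counters=[2,2,0,3,0,0,0,0,0,0,5,0,0,0,0,3,1,2,1,0,1,0,0,1,0,0,1,0,0,1,0,0,1,0,0,3,0,1,0,0]
Step 18: insert c at [0, 1, 20, 32] -> counters=[3,3,0,3,0,0,0,0,0,0,5,0,0,0,0,3,1,2,1,0,2,0,0,1,0,0,1,0,0,1,0,0,2,0,0,3,0,1,0,0]
Step 19: insert yux at [0, 10, 16, 29] -> counters=[4,3,0,3,0,0,0,0,0,0,6,0,0,0,0,3,2,2,1,0,2,0,0,1,0,0,1,0,0,2,0,0,2,0,0,3,0,1,0,0]
Step 20: insert c at [0, 1, 20, 32] -> counters=[5,4,0,3,0,0,0,0,0,0,6,0,0,0,0,3,2,2,1,0,3,0,0,1,0,0,1,0,0,2,0,0,3,0,0,3,0,1,0,0]
Step 21: delete ux at [1, 17, 18, 23] -> counters=[5,3,0,3,0,0,0,0,0,0,6,0,0,0,0,3,2,1,0,0,3,0,0,0,0,0,1,0,0,2,0,0,3,0,0,3,0,1,0,0]
Step 22: insert uu at [5, 14, 29, 36] -> counters=[5,3,0,3,0,1,0,0,0,0,6,0,0,0,1,3,2,1,0,0,3,0,0,0,0,0,1,0,0,3,0,0,3,0,0,3,1,1,0,0]
Final counters=[5,3,0,3,0,1,0,0,0,0,6,0,0,0,1,3,2,1,0,0,3,0,0,0,0,0,1,0,0,3,0,0,3,0,0,3,1,1,0,0] -> 16 nonzero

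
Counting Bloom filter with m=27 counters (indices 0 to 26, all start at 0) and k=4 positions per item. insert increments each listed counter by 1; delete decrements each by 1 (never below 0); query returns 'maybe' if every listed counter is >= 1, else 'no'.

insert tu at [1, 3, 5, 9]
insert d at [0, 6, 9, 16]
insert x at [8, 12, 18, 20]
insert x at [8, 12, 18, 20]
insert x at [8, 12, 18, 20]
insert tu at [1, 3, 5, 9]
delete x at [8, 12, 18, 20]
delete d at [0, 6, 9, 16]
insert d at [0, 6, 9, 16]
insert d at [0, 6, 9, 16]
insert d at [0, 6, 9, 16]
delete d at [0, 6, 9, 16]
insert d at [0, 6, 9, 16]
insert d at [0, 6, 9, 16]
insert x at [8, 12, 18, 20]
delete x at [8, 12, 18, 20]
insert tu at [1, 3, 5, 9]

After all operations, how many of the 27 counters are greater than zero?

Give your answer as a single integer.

Answer: 11

Derivation:
Step 1: insert tu at [1, 3, 5, 9] -> counters=[0,1,0,1,0,1,0,0,0,1,0,0,0,0,0,0,0,0,0,0,0,0,0,0,0,0,0]
Step 2: insert d at [0, 6, 9, 16] -> counters=[1,1,0,1,0,1,1,0,0,2,0,0,0,0,0,0,1,0,0,0,0,0,0,0,0,0,0]
Step 3: insert x at [8, 12, 18, 20] -> counters=[1,1,0,1,0,1,1,0,1,2,0,0,1,0,0,0,1,0,1,0,1,0,0,0,0,0,0]
Step 4: insert x at [8, 12, 18, 20] -> counters=[1,1,0,1,0,1,1,0,2,2,0,0,2,0,0,0,1,0,2,0,2,0,0,0,0,0,0]
Step 5: insert x at [8, 12, 18, 20] -> counters=[1,1,0,1,0,1,1,0,3,2,0,0,3,0,0,0,1,0,3,0,3,0,0,0,0,0,0]
Step 6: insert tu at [1, 3, 5, 9] -> counters=[1,2,0,2,0,2,1,0,3,3,0,0,3,0,0,0,1,0,3,0,3,0,0,0,0,0,0]
Step 7: delete x at [8, 12, 18, 20] -> counters=[1,2,0,2,0,2,1,0,2,3,0,0,2,0,0,0,1,0,2,0,2,0,0,0,0,0,0]
Step 8: delete d at [0, 6, 9, 16] -> counters=[0,2,0,2,0,2,0,0,2,2,0,0,2,0,0,0,0,0,2,0,2,0,0,0,0,0,0]
Step 9: insert d at [0, 6, 9, 16] -> counters=[1,2,0,2,0,2,1,0,2,3,0,0,2,0,0,0,1,0,2,0,2,0,0,0,0,0,0]
Step 10: insert d at [0, 6, 9, 16] -> counters=[2,2,0,2,0,2,2,0,2,4,0,0,2,0,0,0,2,0,2,0,2,0,0,0,0,0,0]
Step 11: insert d at [0, 6, 9, 16] -> counters=[3,2,0,2,0,2,3,0,2,5,0,0,2,0,0,0,3,0,2,0,2,0,0,0,0,0,0]
Step 12: delete d at [0, 6, 9, 16] -> counters=[2,2,0,2,0,2,2,0,2,4,0,0,2,0,0,0,2,0,2,0,2,0,0,0,0,0,0]
Step 13: insert d at [0, 6, 9, 16] -> counters=[3,2,0,2,0,2,3,0,2,5,0,0,2,0,0,0,3,0,2,0,2,0,0,0,0,0,0]
Step 14: insert d at [0, 6, 9, 16] -> counters=[4,2,0,2,0,2,4,0,2,6,0,0,2,0,0,0,4,0,2,0,2,0,0,0,0,0,0]
Step 15: insert x at [8, 12, 18, 20] -> counters=[4,2,0,2,0,2,4,0,3,6,0,0,3,0,0,0,4,0,3,0,3,0,0,0,0,0,0]
Step 16: delete x at [8, 12, 18, 20] -> counters=[4,2,0,2,0,2,4,0,2,6,0,0,2,0,0,0,4,0,2,0,2,0,0,0,0,0,0]
Step 17: insert tu at [1, 3, 5, 9] -> counters=[4,3,0,3,0,3,4,0,2,7,0,0,2,0,0,0,4,0,2,0,2,0,0,0,0,0,0]
Final counters=[4,3,0,3,0,3,4,0,2,7,0,0,2,0,0,0,4,0,2,0,2,0,0,0,0,0,0] -> 11 nonzero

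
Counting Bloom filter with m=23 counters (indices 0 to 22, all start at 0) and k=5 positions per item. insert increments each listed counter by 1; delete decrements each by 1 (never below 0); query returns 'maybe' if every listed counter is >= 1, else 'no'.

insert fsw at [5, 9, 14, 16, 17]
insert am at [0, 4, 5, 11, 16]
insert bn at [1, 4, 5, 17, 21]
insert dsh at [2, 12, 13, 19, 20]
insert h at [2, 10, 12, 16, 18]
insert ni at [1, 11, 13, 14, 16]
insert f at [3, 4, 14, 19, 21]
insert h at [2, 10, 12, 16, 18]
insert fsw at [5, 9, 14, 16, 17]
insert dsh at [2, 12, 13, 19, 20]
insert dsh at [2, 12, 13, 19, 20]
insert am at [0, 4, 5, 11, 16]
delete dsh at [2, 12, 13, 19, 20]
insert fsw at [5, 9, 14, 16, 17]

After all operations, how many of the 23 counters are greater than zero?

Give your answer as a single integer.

Answer: 18

Derivation:
Step 1: insert fsw at [5, 9, 14, 16, 17] -> counters=[0,0,0,0,0,1,0,0,0,1,0,0,0,0,1,0,1,1,0,0,0,0,0]
Step 2: insert am at [0, 4, 5, 11, 16] -> counters=[1,0,0,0,1,2,0,0,0,1,0,1,0,0,1,0,2,1,0,0,0,0,0]
Step 3: insert bn at [1, 4, 5, 17, 21] -> counters=[1,1,0,0,2,3,0,0,0,1,0,1,0,0,1,0,2,2,0,0,0,1,0]
Step 4: insert dsh at [2, 12, 13, 19, 20] -> counters=[1,1,1,0,2,3,0,0,0,1,0,1,1,1,1,0,2,2,0,1,1,1,0]
Step 5: insert h at [2, 10, 12, 16, 18] -> counters=[1,1,2,0,2,3,0,0,0,1,1,1,2,1,1,0,3,2,1,1,1,1,0]
Step 6: insert ni at [1, 11, 13, 14, 16] -> counters=[1,2,2,0,2,3,0,0,0,1,1,2,2,2,2,0,4,2,1,1,1,1,0]
Step 7: insert f at [3, 4, 14, 19, 21] -> counters=[1,2,2,1,3,3,0,0,0,1,1,2,2,2,3,0,4,2,1,2,1,2,0]
Step 8: insert h at [2, 10, 12, 16, 18] -> counters=[1,2,3,1,3,3,0,0,0,1,2,2,3,2,3,0,5,2,2,2,1,2,0]
Step 9: insert fsw at [5, 9, 14, 16, 17] -> counters=[1,2,3,1,3,4,0,0,0,2,2,2,3,2,4,0,6,3,2,2,1,2,0]
Step 10: insert dsh at [2, 12, 13, 19, 20] -> counters=[1,2,4,1,3,4,0,0,0,2,2,2,4,3,4,0,6,3,2,3,2,2,0]
Step 11: insert dsh at [2, 12, 13, 19, 20] -> counters=[1,2,5,1,3,4,0,0,0,2,2,2,5,4,4,0,6,3,2,4,3,2,0]
Step 12: insert am at [0, 4, 5, 11, 16] -> counters=[2,2,5,1,4,5,0,0,0,2,2,3,5,4,4,0,7,3,2,4,3,2,0]
Step 13: delete dsh at [2, 12, 13, 19, 20] -> counters=[2,2,4,1,4,5,0,0,0,2,2,3,4,3,4,0,7,3,2,3,2,2,0]
Step 14: insert fsw at [5, 9, 14, 16, 17] -> counters=[2,2,4,1,4,6,0,0,0,3,2,3,4,3,5,0,8,4,2,3,2,2,0]
Final counters=[2,2,4,1,4,6,0,0,0,3,2,3,4,3,5,0,8,4,2,3,2,2,0] -> 18 nonzero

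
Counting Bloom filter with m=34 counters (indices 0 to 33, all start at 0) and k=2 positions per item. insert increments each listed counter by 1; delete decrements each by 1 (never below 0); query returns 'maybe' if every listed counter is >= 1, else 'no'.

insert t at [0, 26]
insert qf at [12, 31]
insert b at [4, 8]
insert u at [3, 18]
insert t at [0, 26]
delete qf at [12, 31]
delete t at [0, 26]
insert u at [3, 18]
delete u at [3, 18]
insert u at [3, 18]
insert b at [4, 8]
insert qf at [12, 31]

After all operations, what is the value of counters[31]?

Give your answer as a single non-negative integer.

Step 1: insert t at [0, 26] -> counters=[1,0,0,0,0,0,0,0,0,0,0,0,0,0,0,0,0,0,0,0,0,0,0,0,0,0,1,0,0,0,0,0,0,0]
Step 2: insert qf at [12, 31] -> counters=[1,0,0,0,0,0,0,0,0,0,0,0,1,0,0,0,0,0,0,0,0,0,0,0,0,0,1,0,0,0,0,1,0,0]
Step 3: insert b at [4, 8] -> counters=[1,0,0,0,1,0,0,0,1,0,0,0,1,0,0,0,0,0,0,0,0,0,0,0,0,0,1,0,0,0,0,1,0,0]
Step 4: insert u at [3, 18] -> counters=[1,0,0,1,1,0,0,0,1,0,0,0,1,0,0,0,0,0,1,0,0,0,0,0,0,0,1,0,0,0,0,1,0,0]
Step 5: insert t at [0, 26] -> counters=[2,0,0,1,1,0,0,0,1,0,0,0,1,0,0,0,0,0,1,0,0,0,0,0,0,0,2,0,0,0,0,1,0,0]
Step 6: delete qf at [12, 31] -> counters=[2,0,0,1,1,0,0,0,1,0,0,0,0,0,0,0,0,0,1,0,0,0,0,0,0,0,2,0,0,0,0,0,0,0]
Step 7: delete t at [0, 26] -> counters=[1,0,0,1,1,0,0,0,1,0,0,0,0,0,0,0,0,0,1,0,0,0,0,0,0,0,1,0,0,0,0,0,0,0]
Step 8: insert u at [3, 18] -> counters=[1,0,0,2,1,0,0,0,1,0,0,0,0,0,0,0,0,0,2,0,0,0,0,0,0,0,1,0,0,0,0,0,0,0]
Step 9: delete u at [3, 18] -> counters=[1,0,0,1,1,0,0,0,1,0,0,0,0,0,0,0,0,0,1,0,0,0,0,0,0,0,1,0,0,0,0,0,0,0]
Step 10: insert u at [3, 18] -> counters=[1,0,0,2,1,0,0,0,1,0,0,0,0,0,0,0,0,0,2,0,0,0,0,0,0,0,1,0,0,0,0,0,0,0]
Step 11: insert b at [4, 8] -> counters=[1,0,0,2,2,0,0,0,2,0,0,0,0,0,0,0,0,0,2,0,0,0,0,0,0,0,1,0,0,0,0,0,0,0]
Step 12: insert qf at [12, 31] -> counters=[1,0,0,2,2,0,0,0,2,0,0,0,1,0,0,0,0,0,2,0,0,0,0,0,0,0,1,0,0,0,0,1,0,0]
Final counters=[1,0,0,2,2,0,0,0,2,0,0,0,1,0,0,0,0,0,2,0,0,0,0,0,0,0,1,0,0,0,0,1,0,0] -> counters[31]=1

Answer: 1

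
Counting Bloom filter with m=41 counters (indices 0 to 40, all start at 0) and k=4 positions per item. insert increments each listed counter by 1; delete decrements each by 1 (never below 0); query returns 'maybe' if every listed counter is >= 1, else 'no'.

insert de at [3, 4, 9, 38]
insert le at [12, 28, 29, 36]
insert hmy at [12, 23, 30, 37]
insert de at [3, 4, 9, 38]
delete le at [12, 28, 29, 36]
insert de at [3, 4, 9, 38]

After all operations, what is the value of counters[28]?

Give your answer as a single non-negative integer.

Step 1: insert de at [3, 4, 9, 38] -> counters=[0,0,0,1,1,0,0,0,0,1,0,0,0,0,0,0,0,0,0,0,0,0,0,0,0,0,0,0,0,0,0,0,0,0,0,0,0,0,1,0,0]
Step 2: insert le at [12, 28, 29, 36] -> counters=[0,0,0,1,1,0,0,0,0,1,0,0,1,0,0,0,0,0,0,0,0,0,0,0,0,0,0,0,1,1,0,0,0,0,0,0,1,0,1,0,0]
Step 3: insert hmy at [12, 23, 30, 37] -> counters=[0,0,0,1,1,0,0,0,0,1,0,0,2,0,0,0,0,0,0,0,0,0,0,1,0,0,0,0,1,1,1,0,0,0,0,0,1,1,1,0,0]
Step 4: insert de at [3, 4, 9, 38] -> counters=[0,0,0,2,2,0,0,0,0,2,0,0,2,0,0,0,0,0,0,0,0,0,0,1,0,0,0,0,1,1,1,0,0,0,0,0,1,1,2,0,0]
Step 5: delete le at [12, 28, 29, 36] -> counters=[0,0,0,2,2,0,0,0,0,2,0,0,1,0,0,0,0,0,0,0,0,0,0,1,0,0,0,0,0,0,1,0,0,0,0,0,0,1,2,0,0]
Step 6: insert de at [3, 4, 9, 38] -> counters=[0,0,0,3,3,0,0,0,0,3,0,0,1,0,0,0,0,0,0,0,0,0,0,1,0,0,0,0,0,0,1,0,0,0,0,0,0,1,3,0,0]
Final counters=[0,0,0,3,3,0,0,0,0,3,0,0,1,0,0,0,0,0,0,0,0,0,0,1,0,0,0,0,0,0,1,0,0,0,0,0,0,1,3,0,0] -> counters[28]=0

Answer: 0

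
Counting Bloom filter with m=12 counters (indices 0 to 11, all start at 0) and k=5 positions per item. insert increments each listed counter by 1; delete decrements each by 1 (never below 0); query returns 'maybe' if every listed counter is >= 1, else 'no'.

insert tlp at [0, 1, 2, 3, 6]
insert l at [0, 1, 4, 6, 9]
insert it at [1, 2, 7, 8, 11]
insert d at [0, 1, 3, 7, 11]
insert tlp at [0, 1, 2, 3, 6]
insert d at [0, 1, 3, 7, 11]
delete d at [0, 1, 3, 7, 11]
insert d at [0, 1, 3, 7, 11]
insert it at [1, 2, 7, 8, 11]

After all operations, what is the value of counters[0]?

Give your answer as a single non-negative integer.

Step 1: insert tlp at [0, 1, 2, 3, 6] -> counters=[1,1,1,1,0,0,1,0,0,0,0,0]
Step 2: insert l at [0, 1, 4, 6, 9] -> counters=[2,2,1,1,1,0,2,0,0,1,0,0]
Step 3: insert it at [1, 2, 7, 8, 11] -> counters=[2,3,2,1,1,0,2,1,1,1,0,1]
Step 4: insert d at [0, 1, 3, 7, 11] -> counters=[3,4,2,2,1,0,2,2,1,1,0,2]
Step 5: insert tlp at [0, 1, 2, 3, 6] -> counters=[4,5,3,3,1,0,3,2,1,1,0,2]
Step 6: insert d at [0, 1, 3, 7, 11] -> counters=[5,6,3,4,1,0,3,3,1,1,0,3]
Step 7: delete d at [0, 1, 3, 7, 11] -> counters=[4,5,3,3,1,0,3,2,1,1,0,2]
Step 8: insert d at [0, 1, 3, 7, 11] -> counters=[5,6,3,4,1,0,3,3,1,1,0,3]
Step 9: insert it at [1, 2, 7, 8, 11] -> counters=[5,7,4,4,1,0,3,4,2,1,0,4]
Final counters=[5,7,4,4,1,0,3,4,2,1,0,4] -> counters[0]=5

Answer: 5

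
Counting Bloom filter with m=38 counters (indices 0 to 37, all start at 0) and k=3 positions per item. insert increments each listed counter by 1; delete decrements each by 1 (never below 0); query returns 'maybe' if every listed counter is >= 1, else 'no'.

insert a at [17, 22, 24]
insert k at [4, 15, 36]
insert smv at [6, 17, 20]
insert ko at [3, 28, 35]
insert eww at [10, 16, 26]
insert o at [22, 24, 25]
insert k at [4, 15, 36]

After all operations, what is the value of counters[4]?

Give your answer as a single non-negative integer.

Answer: 2

Derivation:
Step 1: insert a at [17, 22, 24] -> counters=[0,0,0,0,0,0,0,0,0,0,0,0,0,0,0,0,0,1,0,0,0,0,1,0,1,0,0,0,0,0,0,0,0,0,0,0,0,0]
Step 2: insert k at [4, 15, 36] -> counters=[0,0,0,0,1,0,0,0,0,0,0,0,0,0,0,1,0,1,0,0,0,0,1,0,1,0,0,0,0,0,0,0,0,0,0,0,1,0]
Step 3: insert smv at [6, 17, 20] -> counters=[0,0,0,0,1,0,1,0,0,0,0,0,0,0,0,1,0,2,0,0,1,0,1,0,1,0,0,0,0,0,0,0,0,0,0,0,1,0]
Step 4: insert ko at [3, 28, 35] -> counters=[0,0,0,1,1,0,1,0,0,0,0,0,0,0,0,1,0,2,0,0,1,0,1,0,1,0,0,0,1,0,0,0,0,0,0,1,1,0]
Step 5: insert eww at [10, 16, 26] -> counters=[0,0,0,1,1,0,1,0,0,0,1,0,0,0,0,1,1,2,0,0,1,0,1,0,1,0,1,0,1,0,0,0,0,0,0,1,1,0]
Step 6: insert o at [22, 24, 25] -> counters=[0,0,0,1,1,0,1,0,0,0,1,0,0,0,0,1,1,2,0,0,1,0,2,0,2,1,1,0,1,0,0,0,0,0,0,1,1,0]
Step 7: insert k at [4, 15, 36] -> counters=[0,0,0,1,2,0,1,0,0,0,1,0,0,0,0,2,1,2,0,0,1,0,2,0,2,1,1,0,1,0,0,0,0,0,0,1,2,0]
Final counters=[0,0,0,1,2,0,1,0,0,0,1,0,0,0,0,2,1,2,0,0,1,0,2,0,2,1,1,0,1,0,0,0,0,0,0,1,2,0] -> counters[4]=2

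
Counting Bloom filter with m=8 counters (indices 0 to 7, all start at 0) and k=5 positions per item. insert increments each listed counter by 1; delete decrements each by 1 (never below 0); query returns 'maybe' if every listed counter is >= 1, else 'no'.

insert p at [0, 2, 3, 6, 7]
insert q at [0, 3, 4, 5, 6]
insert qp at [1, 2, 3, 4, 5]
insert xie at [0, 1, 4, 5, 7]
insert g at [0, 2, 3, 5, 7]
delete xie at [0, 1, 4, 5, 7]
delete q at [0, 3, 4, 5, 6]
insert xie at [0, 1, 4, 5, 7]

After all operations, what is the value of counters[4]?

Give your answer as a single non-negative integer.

Answer: 2

Derivation:
Step 1: insert p at [0, 2, 3, 6, 7] -> counters=[1,0,1,1,0,0,1,1]
Step 2: insert q at [0, 3, 4, 5, 6] -> counters=[2,0,1,2,1,1,2,1]
Step 3: insert qp at [1, 2, 3, 4, 5] -> counters=[2,1,2,3,2,2,2,1]
Step 4: insert xie at [0, 1, 4, 5, 7] -> counters=[3,2,2,3,3,3,2,2]
Step 5: insert g at [0, 2, 3, 5, 7] -> counters=[4,2,3,4,3,4,2,3]
Step 6: delete xie at [0, 1, 4, 5, 7] -> counters=[3,1,3,4,2,3,2,2]
Step 7: delete q at [0, 3, 4, 5, 6] -> counters=[2,1,3,3,1,2,1,2]
Step 8: insert xie at [0, 1, 4, 5, 7] -> counters=[3,2,3,3,2,3,1,3]
Final counters=[3,2,3,3,2,3,1,3] -> counters[4]=2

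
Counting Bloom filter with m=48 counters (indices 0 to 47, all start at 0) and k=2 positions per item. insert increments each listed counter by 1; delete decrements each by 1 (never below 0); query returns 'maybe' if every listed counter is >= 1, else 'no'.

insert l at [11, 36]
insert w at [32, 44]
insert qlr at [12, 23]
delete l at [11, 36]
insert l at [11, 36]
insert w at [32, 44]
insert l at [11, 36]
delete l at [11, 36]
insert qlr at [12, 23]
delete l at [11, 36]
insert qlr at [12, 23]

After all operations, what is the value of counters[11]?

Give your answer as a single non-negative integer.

Answer: 0

Derivation:
Step 1: insert l at [11, 36] -> counters=[0,0,0,0,0,0,0,0,0,0,0,1,0,0,0,0,0,0,0,0,0,0,0,0,0,0,0,0,0,0,0,0,0,0,0,0,1,0,0,0,0,0,0,0,0,0,0,0]
Step 2: insert w at [32, 44] -> counters=[0,0,0,0,0,0,0,0,0,0,0,1,0,0,0,0,0,0,0,0,0,0,0,0,0,0,0,0,0,0,0,0,1,0,0,0,1,0,0,0,0,0,0,0,1,0,0,0]
Step 3: insert qlr at [12, 23] -> counters=[0,0,0,0,0,0,0,0,0,0,0,1,1,0,0,0,0,0,0,0,0,0,0,1,0,0,0,0,0,0,0,0,1,0,0,0,1,0,0,0,0,0,0,0,1,0,0,0]
Step 4: delete l at [11, 36] -> counters=[0,0,0,0,0,0,0,0,0,0,0,0,1,0,0,0,0,0,0,0,0,0,0,1,0,0,0,0,0,0,0,0,1,0,0,0,0,0,0,0,0,0,0,0,1,0,0,0]
Step 5: insert l at [11, 36] -> counters=[0,0,0,0,0,0,0,0,0,0,0,1,1,0,0,0,0,0,0,0,0,0,0,1,0,0,0,0,0,0,0,0,1,0,0,0,1,0,0,0,0,0,0,0,1,0,0,0]
Step 6: insert w at [32, 44] -> counters=[0,0,0,0,0,0,0,0,0,0,0,1,1,0,0,0,0,0,0,0,0,0,0,1,0,0,0,0,0,0,0,0,2,0,0,0,1,0,0,0,0,0,0,0,2,0,0,0]
Step 7: insert l at [11, 36] -> counters=[0,0,0,0,0,0,0,0,0,0,0,2,1,0,0,0,0,0,0,0,0,0,0,1,0,0,0,0,0,0,0,0,2,0,0,0,2,0,0,0,0,0,0,0,2,0,0,0]
Step 8: delete l at [11, 36] -> counters=[0,0,0,0,0,0,0,0,0,0,0,1,1,0,0,0,0,0,0,0,0,0,0,1,0,0,0,0,0,0,0,0,2,0,0,0,1,0,0,0,0,0,0,0,2,0,0,0]
Step 9: insert qlr at [12, 23] -> counters=[0,0,0,0,0,0,0,0,0,0,0,1,2,0,0,0,0,0,0,0,0,0,0,2,0,0,0,0,0,0,0,0,2,0,0,0,1,0,0,0,0,0,0,0,2,0,0,0]
Step 10: delete l at [11, 36] -> counters=[0,0,0,0,0,0,0,0,0,0,0,0,2,0,0,0,0,0,0,0,0,0,0,2,0,0,0,0,0,0,0,0,2,0,0,0,0,0,0,0,0,0,0,0,2,0,0,0]
Step 11: insert qlr at [12, 23] -> counters=[0,0,0,0,0,0,0,0,0,0,0,0,3,0,0,0,0,0,0,0,0,0,0,3,0,0,0,0,0,0,0,0,2,0,0,0,0,0,0,0,0,0,0,0,2,0,0,0]
Final counters=[0,0,0,0,0,0,0,0,0,0,0,0,3,0,0,0,0,0,0,0,0,0,0,3,0,0,0,0,0,0,0,0,2,0,0,0,0,0,0,0,0,0,0,0,2,0,0,0] -> counters[11]=0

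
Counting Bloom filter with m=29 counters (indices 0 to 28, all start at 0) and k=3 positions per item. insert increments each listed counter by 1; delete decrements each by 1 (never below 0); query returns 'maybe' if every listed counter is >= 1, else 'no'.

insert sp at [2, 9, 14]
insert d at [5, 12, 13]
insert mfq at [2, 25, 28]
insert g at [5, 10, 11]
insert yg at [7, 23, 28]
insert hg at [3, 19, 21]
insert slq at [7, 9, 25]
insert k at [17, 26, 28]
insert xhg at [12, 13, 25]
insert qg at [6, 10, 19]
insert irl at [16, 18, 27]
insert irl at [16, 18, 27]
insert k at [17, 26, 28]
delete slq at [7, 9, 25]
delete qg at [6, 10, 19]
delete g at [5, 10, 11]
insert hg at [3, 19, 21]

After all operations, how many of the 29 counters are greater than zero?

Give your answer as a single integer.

Step 1: insert sp at [2, 9, 14] -> counters=[0,0,1,0,0,0,0,0,0,1,0,0,0,0,1,0,0,0,0,0,0,0,0,0,0,0,0,0,0]
Step 2: insert d at [5, 12, 13] -> counters=[0,0,1,0,0,1,0,0,0,1,0,0,1,1,1,0,0,0,0,0,0,0,0,0,0,0,0,0,0]
Step 3: insert mfq at [2, 25, 28] -> counters=[0,0,2,0,0,1,0,0,0,1,0,0,1,1,1,0,0,0,0,0,0,0,0,0,0,1,0,0,1]
Step 4: insert g at [5, 10, 11] -> counters=[0,0,2,0,0,2,0,0,0,1,1,1,1,1,1,0,0,0,0,0,0,0,0,0,0,1,0,0,1]
Step 5: insert yg at [7, 23, 28] -> counters=[0,0,2,0,0,2,0,1,0,1,1,1,1,1,1,0,0,0,0,0,0,0,0,1,0,1,0,0,2]
Step 6: insert hg at [3, 19, 21] -> counters=[0,0,2,1,0,2,0,1,0,1,1,1,1,1,1,0,0,0,0,1,0,1,0,1,0,1,0,0,2]
Step 7: insert slq at [7, 9, 25] -> counters=[0,0,2,1,0,2,0,2,0,2,1,1,1,1,1,0,0,0,0,1,0,1,0,1,0,2,0,0,2]
Step 8: insert k at [17, 26, 28] -> counters=[0,0,2,1,0,2,0,2,0,2,1,1,1,1,1,0,0,1,0,1,0,1,0,1,0,2,1,0,3]
Step 9: insert xhg at [12, 13, 25] -> counters=[0,0,2,1,0,2,0,2,0,2,1,1,2,2,1,0,0,1,0,1,0,1,0,1,0,3,1,0,3]
Step 10: insert qg at [6, 10, 19] -> counters=[0,0,2,1,0,2,1,2,0,2,2,1,2,2,1,0,0,1,0,2,0,1,0,1,0,3,1,0,3]
Step 11: insert irl at [16, 18, 27] -> counters=[0,0,2,1,0,2,1,2,0,2,2,1,2,2,1,0,1,1,1,2,0,1,0,1,0,3,1,1,3]
Step 12: insert irl at [16, 18, 27] -> counters=[0,0,2,1,0,2,1,2,0,2,2,1,2,2,1,0,2,1,2,2,0,1,0,1,0,3,1,2,3]
Step 13: insert k at [17, 26, 28] -> counters=[0,0,2,1,0,2,1,2,0,2,2,1,2,2,1,0,2,2,2,2,0,1,0,1,0,3,2,2,4]
Step 14: delete slq at [7, 9, 25] -> counters=[0,0,2,1,0,2,1,1,0,1,2,1,2,2,1,0,2,2,2,2,0,1,0,1,0,2,2,2,4]
Step 15: delete qg at [6, 10, 19] -> counters=[0,0,2,1,0,2,0,1,0,1,1,1,2,2,1,0,2,2,2,1,0,1,0,1,0,2,2,2,4]
Step 16: delete g at [5, 10, 11] -> counters=[0,0,2,1,0,1,0,1,0,1,0,0,2,2,1,0,2,2,2,1,0,1,0,1,0,2,2,2,4]
Step 17: insert hg at [3, 19, 21] -> counters=[0,0,2,2,0,1,0,1,0,1,0,0,2,2,1,0,2,2,2,2,0,2,0,1,0,2,2,2,4]
Final counters=[0,0,2,2,0,1,0,1,0,1,0,0,2,2,1,0,2,2,2,2,0,2,0,1,0,2,2,2,4] -> 18 nonzero

Answer: 18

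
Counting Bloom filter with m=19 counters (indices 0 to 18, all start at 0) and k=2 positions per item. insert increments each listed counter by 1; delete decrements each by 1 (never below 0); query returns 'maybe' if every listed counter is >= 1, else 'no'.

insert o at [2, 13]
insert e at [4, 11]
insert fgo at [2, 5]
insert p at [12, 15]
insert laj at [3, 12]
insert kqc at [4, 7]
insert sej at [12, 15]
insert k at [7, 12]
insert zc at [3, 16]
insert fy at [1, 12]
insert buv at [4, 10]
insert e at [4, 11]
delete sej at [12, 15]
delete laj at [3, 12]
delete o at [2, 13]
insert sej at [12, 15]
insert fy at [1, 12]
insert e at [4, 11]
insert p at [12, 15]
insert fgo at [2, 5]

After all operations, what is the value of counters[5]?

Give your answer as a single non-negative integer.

Step 1: insert o at [2, 13] -> counters=[0,0,1,0,0,0,0,0,0,0,0,0,0,1,0,0,0,0,0]
Step 2: insert e at [4, 11] -> counters=[0,0,1,0,1,0,0,0,0,0,0,1,0,1,0,0,0,0,0]
Step 3: insert fgo at [2, 5] -> counters=[0,0,2,0,1,1,0,0,0,0,0,1,0,1,0,0,0,0,0]
Step 4: insert p at [12, 15] -> counters=[0,0,2,0,1,1,0,0,0,0,0,1,1,1,0,1,0,0,0]
Step 5: insert laj at [3, 12] -> counters=[0,0,2,1,1,1,0,0,0,0,0,1,2,1,0,1,0,0,0]
Step 6: insert kqc at [4, 7] -> counters=[0,0,2,1,2,1,0,1,0,0,0,1,2,1,0,1,0,0,0]
Step 7: insert sej at [12, 15] -> counters=[0,0,2,1,2,1,0,1,0,0,0,1,3,1,0,2,0,0,0]
Step 8: insert k at [7, 12] -> counters=[0,0,2,1,2,1,0,2,0,0,0,1,4,1,0,2,0,0,0]
Step 9: insert zc at [3, 16] -> counters=[0,0,2,2,2,1,0,2,0,0,0,1,4,1,0,2,1,0,0]
Step 10: insert fy at [1, 12] -> counters=[0,1,2,2,2,1,0,2,0,0,0,1,5,1,0,2,1,0,0]
Step 11: insert buv at [4, 10] -> counters=[0,1,2,2,3,1,0,2,0,0,1,1,5,1,0,2,1,0,0]
Step 12: insert e at [4, 11] -> counters=[0,1,2,2,4,1,0,2,0,0,1,2,5,1,0,2,1,0,0]
Step 13: delete sej at [12, 15] -> counters=[0,1,2,2,4,1,0,2,0,0,1,2,4,1,0,1,1,0,0]
Step 14: delete laj at [3, 12] -> counters=[0,1,2,1,4,1,0,2,0,0,1,2,3,1,0,1,1,0,0]
Step 15: delete o at [2, 13] -> counters=[0,1,1,1,4,1,0,2,0,0,1,2,3,0,0,1,1,0,0]
Step 16: insert sej at [12, 15] -> counters=[0,1,1,1,4,1,0,2,0,0,1,2,4,0,0,2,1,0,0]
Step 17: insert fy at [1, 12] -> counters=[0,2,1,1,4,1,0,2,0,0,1,2,5,0,0,2,1,0,0]
Step 18: insert e at [4, 11] -> counters=[0,2,1,1,5,1,0,2,0,0,1,3,5,0,0,2,1,0,0]
Step 19: insert p at [12, 15] -> counters=[0,2,1,1,5,1,0,2,0,0,1,3,6,0,0,3,1,0,0]
Step 20: insert fgo at [2, 5] -> counters=[0,2,2,1,5,2,0,2,0,0,1,3,6,0,0,3,1,0,0]
Final counters=[0,2,2,1,5,2,0,2,0,0,1,3,6,0,0,3,1,0,0] -> counters[5]=2

Answer: 2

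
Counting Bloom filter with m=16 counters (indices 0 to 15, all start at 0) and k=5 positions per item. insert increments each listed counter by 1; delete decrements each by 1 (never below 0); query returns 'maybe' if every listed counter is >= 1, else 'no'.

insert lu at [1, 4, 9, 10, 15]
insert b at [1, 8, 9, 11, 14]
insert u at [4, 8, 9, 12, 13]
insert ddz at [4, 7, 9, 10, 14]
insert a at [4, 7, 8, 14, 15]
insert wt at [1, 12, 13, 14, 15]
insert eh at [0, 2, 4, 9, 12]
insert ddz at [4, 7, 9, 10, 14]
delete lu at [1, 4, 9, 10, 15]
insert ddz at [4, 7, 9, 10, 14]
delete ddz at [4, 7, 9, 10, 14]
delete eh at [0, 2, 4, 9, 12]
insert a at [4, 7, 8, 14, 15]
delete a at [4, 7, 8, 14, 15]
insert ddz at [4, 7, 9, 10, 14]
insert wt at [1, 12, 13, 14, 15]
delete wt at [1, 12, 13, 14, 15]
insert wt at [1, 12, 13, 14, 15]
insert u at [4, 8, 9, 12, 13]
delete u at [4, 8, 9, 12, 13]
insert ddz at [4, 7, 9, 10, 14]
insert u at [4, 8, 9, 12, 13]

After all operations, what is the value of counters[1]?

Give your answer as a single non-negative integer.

Answer: 3

Derivation:
Step 1: insert lu at [1, 4, 9, 10, 15] -> counters=[0,1,0,0,1,0,0,0,0,1,1,0,0,0,0,1]
Step 2: insert b at [1, 8, 9, 11, 14] -> counters=[0,2,0,0,1,0,0,0,1,2,1,1,0,0,1,1]
Step 3: insert u at [4, 8, 9, 12, 13] -> counters=[0,2,0,0,2,0,0,0,2,3,1,1,1,1,1,1]
Step 4: insert ddz at [4, 7, 9, 10, 14] -> counters=[0,2,0,0,3,0,0,1,2,4,2,1,1,1,2,1]
Step 5: insert a at [4, 7, 8, 14, 15] -> counters=[0,2,0,0,4,0,0,2,3,4,2,1,1,1,3,2]
Step 6: insert wt at [1, 12, 13, 14, 15] -> counters=[0,3,0,0,4,0,0,2,3,4,2,1,2,2,4,3]
Step 7: insert eh at [0, 2, 4, 9, 12] -> counters=[1,3,1,0,5,0,0,2,3,5,2,1,3,2,4,3]
Step 8: insert ddz at [4, 7, 9, 10, 14] -> counters=[1,3,1,0,6,0,0,3,3,6,3,1,3,2,5,3]
Step 9: delete lu at [1, 4, 9, 10, 15] -> counters=[1,2,1,0,5,0,0,3,3,5,2,1,3,2,5,2]
Step 10: insert ddz at [4, 7, 9, 10, 14] -> counters=[1,2,1,0,6,0,0,4,3,6,3,1,3,2,6,2]
Step 11: delete ddz at [4, 7, 9, 10, 14] -> counters=[1,2,1,0,5,0,0,3,3,5,2,1,3,2,5,2]
Step 12: delete eh at [0, 2, 4, 9, 12] -> counters=[0,2,0,0,4,0,0,3,3,4,2,1,2,2,5,2]
Step 13: insert a at [4, 7, 8, 14, 15] -> counters=[0,2,0,0,5,0,0,4,4,4,2,1,2,2,6,3]
Step 14: delete a at [4, 7, 8, 14, 15] -> counters=[0,2,0,0,4,0,0,3,3,4,2,1,2,2,5,2]
Step 15: insert ddz at [4, 7, 9, 10, 14] -> counters=[0,2,0,0,5,0,0,4,3,5,3,1,2,2,6,2]
Step 16: insert wt at [1, 12, 13, 14, 15] -> counters=[0,3,0,0,5,0,0,4,3,5,3,1,3,3,7,3]
Step 17: delete wt at [1, 12, 13, 14, 15] -> counters=[0,2,0,0,5,0,0,4,3,5,3,1,2,2,6,2]
Step 18: insert wt at [1, 12, 13, 14, 15] -> counters=[0,3,0,0,5,0,0,4,3,5,3,1,3,3,7,3]
Step 19: insert u at [4, 8, 9, 12, 13] -> counters=[0,3,0,0,6,0,0,4,4,6,3,1,4,4,7,3]
Step 20: delete u at [4, 8, 9, 12, 13] -> counters=[0,3,0,0,5,0,0,4,3,5,3,1,3,3,7,3]
Step 21: insert ddz at [4, 7, 9, 10, 14] -> counters=[0,3,0,0,6,0,0,5,3,6,4,1,3,3,8,3]
Step 22: insert u at [4, 8, 9, 12, 13] -> counters=[0,3,0,0,7,0,0,5,4,7,4,1,4,4,8,3]
Final counters=[0,3,0,0,7,0,0,5,4,7,4,1,4,4,8,3] -> counters[1]=3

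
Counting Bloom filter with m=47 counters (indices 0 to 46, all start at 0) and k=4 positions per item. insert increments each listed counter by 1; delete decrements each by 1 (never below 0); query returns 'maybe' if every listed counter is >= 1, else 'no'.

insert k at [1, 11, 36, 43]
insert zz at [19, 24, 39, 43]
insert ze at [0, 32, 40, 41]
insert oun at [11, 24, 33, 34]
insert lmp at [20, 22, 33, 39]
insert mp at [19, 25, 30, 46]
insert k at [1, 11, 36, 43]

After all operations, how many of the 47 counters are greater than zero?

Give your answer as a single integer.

Step 1: insert k at [1, 11, 36, 43] -> counters=[0,1,0,0,0,0,0,0,0,0,0,1,0,0,0,0,0,0,0,0,0,0,0,0,0,0,0,0,0,0,0,0,0,0,0,0,1,0,0,0,0,0,0,1,0,0,0]
Step 2: insert zz at [19, 24, 39, 43] -> counters=[0,1,0,0,0,0,0,0,0,0,0,1,0,0,0,0,0,0,0,1,0,0,0,0,1,0,0,0,0,0,0,0,0,0,0,0,1,0,0,1,0,0,0,2,0,0,0]
Step 3: insert ze at [0, 32, 40, 41] -> counters=[1,1,0,0,0,0,0,0,0,0,0,1,0,0,0,0,0,0,0,1,0,0,0,0,1,0,0,0,0,0,0,0,1,0,0,0,1,0,0,1,1,1,0,2,0,0,0]
Step 4: insert oun at [11, 24, 33, 34] -> counters=[1,1,0,0,0,0,0,0,0,0,0,2,0,0,0,0,0,0,0,1,0,0,0,0,2,0,0,0,0,0,0,0,1,1,1,0,1,0,0,1,1,1,0,2,0,0,0]
Step 5: insert lmp at [20, 22, 33, 39] -> counters=[1,1,0,0,0,0,0,0,0,0,0,2,0,0,0,0,0,0,0,1,1,0,1,0,2,0,0,0,0,0,0,0,1,2,1,0,1,0,0,2,1,1,0,2,0,0,0]
Step 6: insert mp at [19, 25, 30, 46] -> counters=[1,1,0,0,0,0,0,0,0,0,0,2,0,0,0,0,0,0,0,2,1,0,1,0,2,1,0,0,0,0,1,0,1,2,1,0,1,0,0,2,1,1,0,2,0,0,1]
Step 7: insert k at [1, 11, 36, 43] -> counters=[1,2,0,0,0,0,0,0,0,0,0,3,0,0,0,0,0,0,0,2,1,0,1,0,2,1,0,0,0,0,1,0,1,2,1,0,2,0,0,2,1,1,0,3,0,0,1]
Final counters=[1,2,0,0,0,0,0,0,0,0,0,3,0,0,0,0,0,0,0,2,1,0,1,0,2,1,0,0,0,0,1,0,1,2,1,0,2,0,0,2,1,1,0,3,0,0,1] -> 18 nonzero

Answer: 18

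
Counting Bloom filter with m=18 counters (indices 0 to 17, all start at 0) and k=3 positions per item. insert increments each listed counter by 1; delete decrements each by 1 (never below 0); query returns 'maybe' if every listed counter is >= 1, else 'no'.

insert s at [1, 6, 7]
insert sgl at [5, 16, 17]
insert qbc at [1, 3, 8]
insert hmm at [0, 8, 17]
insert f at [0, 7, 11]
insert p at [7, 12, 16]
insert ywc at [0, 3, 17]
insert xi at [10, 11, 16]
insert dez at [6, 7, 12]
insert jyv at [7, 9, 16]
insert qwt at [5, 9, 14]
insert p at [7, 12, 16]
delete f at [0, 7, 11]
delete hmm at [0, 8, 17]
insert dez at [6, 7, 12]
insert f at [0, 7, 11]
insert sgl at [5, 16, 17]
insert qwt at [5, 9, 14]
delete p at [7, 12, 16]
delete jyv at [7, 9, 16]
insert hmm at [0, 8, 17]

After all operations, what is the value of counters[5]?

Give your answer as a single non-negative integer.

Answer: 4

Derivation:
Step 1: insert s at [1, 6, 7] -> counters=[0,1,0,0,0,0,1,1,0,0,0,0,0,0,0,0,0,0]
Step 2: insert sgl at [5, 16, 17] -> counters=[0,1,0,0,0,1,1,1,0,0,0,0,0,0,0,0,1,1]
Step 3: insert qbc at [1, 3, 8] -> counters=[0,2,0,1,0,1,1,1,1,0,0,0,0,0,0,0,1,1]
Step 4: insert hmm at [0, 8, 17] -> counters=[1,2,0,1,0,1,1,1,2,0,0,0,0,0,0,0,1,2]
Step 5: insert f at [0, 7, 11] -> counters=[2,2,0,1,0,1,1,2,2,0,0,1,0,0,0,0,1,2]
Step 6: insert p at [7, 12, 16] -> counters=[2,2,0,1,0,1,1,3,2,0,0,1,1,0,0,0,2,2]
Step 7: insert ywc at [0, 3, 17] -> counters=[3,2,0,2,0,1,1,3,2,0,0,1,1,0,0,0,2,3]
Step 8: insert xi at [10, 11, 16] -> counters=[3,2,0,2,0,1,1,3,2,0,1,2,1,0,0,0,3,3]
Step 9: insert dez at [6, 7, 12] -> counters=[3,2,0,2,0,1,2,4,2,0,1,2,2,0,0,0,3,3]
Step 10: insert jyv at [7, 9, 16] -> counters=[3,2,0,2,0,1,2,5,2,1,1,2,2,0,0,0,4,3]
Step 11: insert qwt at [5, 9, 14] -> counters=[3,2,0,2,0,2,2,5,2,2,1,2,2,0,1,0,4,3]
Step 12: insert p at [7, 12, 16] -> counters=[3,2,0,2,0,2,2,6,2,2,1,2,3,0,1,0,5,3]
Step 13: delete f at [0, 7, 11] -> counters=[2,2,0,2,0,2,2,5,2,2,1,1,3,0,1,0,5,3]
Step 14: delete hmm at [0, 8, 17] -> counters=[1,2,0,2,0,2,2,5,1,2,1,1,3,0,1,0,5,2]
Step 15: insert dez at [6, 7, 12] -> counters=[1,2,0,2,0,2,3,6,1,2,1,1,4,0,1,0,5,2]
Step 16: insert f at [0, 7, 11] -> counters=[2,2,0,2,0,2,3,7,1,2,1,2,4,0,1,0,5,2]
Step 17: insert sgl at [5, 16, 17] -> counters=[2,2,0,2,0,3,3,7,1,2,1,2,4,0,1,0,6,3]
Step 18: insert qwt at [5, 9, 14] -> counters=[2,2,0,2,0,4,3,7,1,3,1,2,4,0,2,0,6,3]
Step 19: delete p at [7, 12, 16] -> counters=[2,2,0,2,0,4,3,6,1,3,1,2,3,0,2,0,5,3]
Step 20: delete jyv at [7, 9, 16] -> counters=[2,2,0,2,0,4,3,5,1,2,1,2,3,0,2,0,4,3]
Step 21: insert hmm at [0, 8, 17] -> counters=[3,2,0,2,0,4,3,5,2,2,1,2,3,0,2,0,4,4]
Final counters=[3,2,0,2,0,4,3,5,2,2,1,2,3,0,2,0,4,4] -> counters[5]=4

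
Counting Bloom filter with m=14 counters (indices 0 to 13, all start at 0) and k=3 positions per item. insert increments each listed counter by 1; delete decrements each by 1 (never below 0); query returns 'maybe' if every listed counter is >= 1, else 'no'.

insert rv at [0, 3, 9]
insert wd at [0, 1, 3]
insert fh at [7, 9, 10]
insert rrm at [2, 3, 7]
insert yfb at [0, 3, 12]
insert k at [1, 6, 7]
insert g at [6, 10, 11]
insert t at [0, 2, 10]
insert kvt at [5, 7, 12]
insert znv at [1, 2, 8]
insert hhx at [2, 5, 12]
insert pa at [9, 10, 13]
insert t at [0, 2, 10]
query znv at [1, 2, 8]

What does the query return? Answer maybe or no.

Step 1: insert rv at [0, 3, 9] -> counters=[1,0,0,1,0,0,0,0,0,1,0,0,0,0]
Step 2: insert wd at [0, 1, 3] -> counters=[2,1,0,2,0,0,0,0,0,1,0,0,0,0]
Step 3: insert fh at [7, 9, 10] -> counters=[2,1,0,2,0,0,0,1,0,2,1,0,0,0]
Step 4: insert rrm at [2, 3, 7] -> counters=[2,1,1,3,0,0,0,2,0,2,1,0,0,0]
Step 5: insert yfb at [0, 3, 12] -> counters=[3,1,1,4,0,0,0,2,0,2,1,0,1,0]
Step 6: insert k at [1, 6, 7] -> counters=[3,2,1,4,0,0,1,3,0,2,1,0,1,0]
Step 7: insert g at [6, 10, 11] -> counters=[3,2,1,4,0,0,2,3,0,2,2,1,1,0]
Step 8: insert t at [0, 2, 10] -> counters=[4,2,2,4,0,0,2,3,0,2,3,1,1,0]
Step 9: insert kvt at [5, 7, 12] -> counters=[4,2,2,4,0,1,2,4,0,2,3,1,2,0]
Step 10: insert znv at [1, 2, 8] -> counters=[4,3,3,4,0,1,2,4,1,2,3,1,2,0]
Step 11: insert hhx at [2, 5, 12] -> counters=[4,3,4,4,0,2,2,4,1,2,3,1,3,0]
Step 12: insert pa at [9, 10, 13] -> counters=[4,3,4,4,0,2,2,4,1,3,4,1,3,1]
Step 13: insert t at [0, 2, 10] -> counters=[5,3,5,4,0,2,2,4,1,3,5,1,3,1]
Query znv: check counters[1]=3 counters[2]=5 counters[8]=1 -> maybe

Answer: maybe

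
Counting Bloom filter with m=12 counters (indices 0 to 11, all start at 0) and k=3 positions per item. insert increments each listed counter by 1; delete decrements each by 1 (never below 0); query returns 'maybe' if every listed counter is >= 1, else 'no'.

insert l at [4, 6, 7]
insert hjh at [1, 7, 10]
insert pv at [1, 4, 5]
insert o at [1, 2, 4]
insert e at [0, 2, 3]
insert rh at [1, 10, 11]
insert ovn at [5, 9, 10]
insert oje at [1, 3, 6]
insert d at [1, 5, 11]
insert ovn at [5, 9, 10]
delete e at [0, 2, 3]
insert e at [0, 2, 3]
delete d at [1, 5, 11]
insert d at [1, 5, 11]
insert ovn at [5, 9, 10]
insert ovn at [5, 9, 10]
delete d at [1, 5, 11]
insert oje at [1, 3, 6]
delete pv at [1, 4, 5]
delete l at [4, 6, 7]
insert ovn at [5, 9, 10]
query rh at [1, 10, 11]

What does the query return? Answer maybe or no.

Answer: maybe

Derivation:
Step 1: insert l at [4, 6, 7] -> counters=[0,0,0,0,1,0,1,1,0,0,0,0]
Step 2: insert hjh at [1, 7, 10] -> counters=[0,1,0,0,1,0,1,2,0,0,1,0]
Step 3: insert pv at [1, 4, 5] -> counters=[0,2,0,0,2,1,1,2,0,0,1,0]
Step 4: insert o at [1, 2, 4] -> counters=[0,3,1,0,3,1,1,2,0,0,1,0]
Step 5: insert e at [0, 2, 3] -> counters=[1,3,2,1,3,1,1,2,0,0,1,0]
Step 6: insert rh at [1, 10, 11] -> counters=[1,4,2,1,3,1,1,2,0,0,2,1]
Step 7: insert ovn at [5, 9, 10] -> counters=[1,4,2,1,3,2,1,2,0,1,3,1]
Step 8: insert oje at [1, 3, 6] -> counters=[1,5,2,2,3,2,2,2,0,1,3,1]
Step 9: insert d at [1, 5, 11] -> counters=[1,6,2,2,3,3,2,2,0,1,3,2]
Step 10: insert ovn at [5, 9, 10] -> counters=[1,6,2,2,3,4,2,2,0,2,4,2]
Step 11: delete e at [0, 2, 3] -> counters=[0,6,1,1,3,4,2,2,0,2,4,2]
Step 12: insert e at [0, 2, 3] -> counters=[1,6,2,2,3,4,2,2,0,2,4,2]
Step 13: delete d at [1, 5, 11] -> counters=[1,5,2,2,3,3,2,2,0,2,4,1]
Step 14: insert d at [1, 5, 11] -> counters=[1,6,2,2,3,4,2,2,0,2,4,2]
Step 15: insert ovn at [5, 9, 10] -> counters=[1,6,2,2,3,5,2,2,0,3,5,2]
Step 16: insert ovn at [5, 9, 10] -> counters=[1,6,2,2,3,6,2,2,0,4,6,2]
Step 17: delete d at [1, 5, 11] -> counters=[1,5,2,2,3,5,2,2,0,4,6,1]
Step 18: insert oje at [1, 3, 6] -> counters=[1,6,2,3,3,5,3,2,0,4,6,1]
Step 19: delete pv at [1, 4, 5] -> counters=[1,5,2,3,2,4,3,2,0,4,6,1]
Step 20: delete l at [4, 6, 7] -> counters=[1,5,2,3,1,4,2,1,0,4,6,1]
Step 21: insert ovn at [5, 9, 10] -> counters=[1,5,2,3,1,5,2,1,0,5,7,1]
Query rh: check counters[1]=5 counters[10]=7 counters[11]=1 -> maybe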